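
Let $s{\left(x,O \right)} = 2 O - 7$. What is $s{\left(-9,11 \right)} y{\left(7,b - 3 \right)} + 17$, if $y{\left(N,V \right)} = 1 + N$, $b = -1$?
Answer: $137$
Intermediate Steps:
$s{\left(x,O \right)} = -7 + 2 O$
$s{\left(-9,11 \right)} y{\left(7,b - 3 \right)} + 17 = \left(-7 + 2 \cdot 11\right) \left(1 + 7\right) + 17 = \left(-7 + 22\right) 8 + 17 = 15 \cdot 8 + 17 = 120 + 17 = 137$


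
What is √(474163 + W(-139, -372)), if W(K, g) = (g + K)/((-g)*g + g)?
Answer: √2282292049764171/69378 ≈ 688.59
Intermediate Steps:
W(K, g) = (K + g)/(g - g²) (W(K, g) = (K + g)/(-g² + g) = (K + g)/(g - g²))
√(474163 + W(-139, -372)) = √(474163 + (-1*(-139) - 1*(-372))/((-372)*(-1 - 372))) = √(474163 - 1/372*(139 + 372)/(-373)) = √(474163 - 1/372*(-1/373)*511) = √(474163 + 511/138756) = √(65792961739/138756) = √2282292049764171/69378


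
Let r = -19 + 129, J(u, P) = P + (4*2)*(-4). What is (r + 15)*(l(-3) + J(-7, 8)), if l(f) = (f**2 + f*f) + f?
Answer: -1125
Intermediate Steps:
J(u, P) = -32 + P (J(u, P) = P + 8*(-4) = P - 32 = -32 + P)
r = 110
l(f) = f + 2*f**2 (l(f) = (f**2 + f**2) + f = 2*f**2 + f = f + 2*f**2)
(r + 15)*(l(-3) + J(-7, 8)) = (110 + 15)*(-3*(1 + 2*(-3)) + (-32 + 8)) = 125*(-3*(1 - 6) - 24) = 125*(-3*(-5) - 24) = 125*(15 - 24) = 125*(-9) = -1125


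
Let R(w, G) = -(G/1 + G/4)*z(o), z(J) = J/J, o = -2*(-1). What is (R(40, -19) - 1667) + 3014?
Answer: 5483/4 ≈ 1370.8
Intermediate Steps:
o = 2
z(J) = 1
R(w, G) = -5*G/4 (R(w, G) = -(G/1 + G/4) = -(G*1 + G*(¼)) = -(G + G/4) = -5*G/4)
(R(40, -19) - 1667) + 3014 = (-5/4*(-19) - 1667) + 3014 = (95/4 - 1667) + 3014 = -6573/4 + 3014 = 5483/4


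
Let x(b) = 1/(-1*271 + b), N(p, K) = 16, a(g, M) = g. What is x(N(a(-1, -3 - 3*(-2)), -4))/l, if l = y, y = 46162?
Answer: -1/11771310 ≈ -8.4952e-8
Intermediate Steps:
x(b) = 1/(-271 + b)
l = 46162
x(N(a(-1, -3 - 3*(-2)), -4))/l = 1/((-271 + 16)*46162) = (1/46162)/(-255) = -1/255*1/46162 = -1/11771310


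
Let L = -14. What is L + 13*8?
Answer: 90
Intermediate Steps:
L + 13*8 = -14 + 13*8 = -14 + 104 = 90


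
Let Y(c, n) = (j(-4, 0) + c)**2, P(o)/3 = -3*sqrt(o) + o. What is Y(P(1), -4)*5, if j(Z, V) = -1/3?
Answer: 1805/9 ≈ 200.56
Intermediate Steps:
j(Z, V) = -1/3 (j(Z, V) = -1*1/3 = -1/3)
P(o) = -9*sqrt(o) + 3*o (P(o) = 3*(-3*sqrt(o) + o) = 3*(o - 3*sqrt(o)) = -9*sqrt(o) + 3*o)
Y(c, n) = (-1/3 + c)**2
Y(P(1), -4)*5 = ((-1 + 3*(-9*sqrt(1) + 3*1))**2/9)*5 = ((-1 + 3*(-9*1 + 3))**2/9)*5 = ((-1 + 3*(-9 + 3))**2/9)*5 = ((-1 + 3*(-6))**2/9)*5 = ((-1 - 18)**2/9)*5 = ((1/9)*(-19)**2)*5 = ((1/9)*361)*5 = (361/9)*5 = 1805/9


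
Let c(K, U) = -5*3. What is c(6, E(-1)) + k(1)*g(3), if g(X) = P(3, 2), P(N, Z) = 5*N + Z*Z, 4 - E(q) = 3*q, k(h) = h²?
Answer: 4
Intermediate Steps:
E(q) = 4 - 3*q
P(N, Z) = Z² + 5*N (P(N, Z) = 5*N + Z² = Z² + 5*N)
g(X) = 19 (g(X) = 2² + 5*3 = 4 + 15 = 19)
c(K, U) = -15
c(6, E(-1)) + k(1)*g(3) = -15 + 1²*19 = -15 + 1*19 = -15 + 19 = 4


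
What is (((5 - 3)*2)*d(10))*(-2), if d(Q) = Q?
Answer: -80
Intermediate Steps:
(((5 - 3)*2)*d(10))*(-2) = (((5 - 3)*2)*10)*(-2) = ((2*2)*10)*(-2) = (4*10)*(-2) = 40*(-2) = -80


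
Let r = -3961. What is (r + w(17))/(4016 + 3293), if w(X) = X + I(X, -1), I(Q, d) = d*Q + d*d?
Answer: -3960/7309 ≈ -0.54180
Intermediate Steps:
I(Q, d) = d**2 + Q*d (I(Q, d) = Q*d + d**2 = d**2 + Q*d)
w(X) = 1 (w(X) = X - (X - 1) = X - (-1 + X) = X + (1 - X) = 1)
(r + w(17))/(4016 + 3293) = (-3961 + 1)/(4016 + 3293) = -3960/7309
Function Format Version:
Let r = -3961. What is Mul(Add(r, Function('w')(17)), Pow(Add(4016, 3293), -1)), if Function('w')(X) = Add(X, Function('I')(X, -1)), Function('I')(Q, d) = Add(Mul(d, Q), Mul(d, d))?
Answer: Rational(-3960, 7309) ≈ -0.54180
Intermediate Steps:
Function('I')(Q, d) = Add(Pow(d, 2), Mul(Q, d)) (Function('I')(Q, d) = Add(Mul(Q, d), Pow(d, 2)) = Add(Pow(d, 2), Mul(Q, d)))
Function('w')(X) = 1 (Function('w')(X) = Add(X, Mul(-1, Add(X, -1))) = Add(X, Mul(-1, Add(-1, X))) = Add(X, Add(1, Mul(-1, X))) = 1)
Mul(Add(r, Function('w')(17)), Pow(Add(4016, 3293), -1)) = Mul(Add(-3961, 1), Pow(Add(4016, 3293), -1)) = Mul(-3960, Pow(7309, -1)) = Mul(-3960, Rational(1, 7309)) = Rational(-3960, 7309)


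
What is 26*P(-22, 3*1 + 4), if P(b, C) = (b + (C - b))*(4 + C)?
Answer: 2002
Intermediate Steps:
P(b, C) = C*(4 + C)
26*P(-22, 3*1 + 4) = 26*((3*1 + 4)*(4 + (3*1 + 4))) = 26*((3 + 4)*(4 + (3 + 4))) = 26*(7*(4 + 7)) = 26*(7*11) = 26*77 = 2002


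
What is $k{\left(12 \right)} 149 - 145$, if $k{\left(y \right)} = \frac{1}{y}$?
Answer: $- \frac{1591}{12} \approx -132.58$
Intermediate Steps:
$k{\left(12 \right)} 149 - 145 = \frac{1}{12} \cdot 149 - 145 = \frac{149}{12} - 145 = - \frac{1591}{12}$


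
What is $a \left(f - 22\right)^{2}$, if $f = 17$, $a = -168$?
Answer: $-4200$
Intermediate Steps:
$a \left(f - 22\right)^{2} = - 168 \left(17 - 22\right)^{2} = - 168 \left(-5\right)^{2} = \left(-168\right) 25 = -4200$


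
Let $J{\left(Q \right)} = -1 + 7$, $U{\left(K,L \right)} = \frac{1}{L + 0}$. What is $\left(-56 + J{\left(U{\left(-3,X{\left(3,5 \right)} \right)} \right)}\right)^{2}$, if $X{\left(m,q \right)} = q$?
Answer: $2500$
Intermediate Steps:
$U{\left(K,L \right)} = \frac{1}{L}$
$J{\left(Q \right)} = 6$
$\left(-56 + J{\left(U{\left(-3,X{\left(3,5 \right)} \right)} \right)}\right)^{2} = \left(-56 + 6\right)^{2} = \left(-50\right)^{2} = 2500$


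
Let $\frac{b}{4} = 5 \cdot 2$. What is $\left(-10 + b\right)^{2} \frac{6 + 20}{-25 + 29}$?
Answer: $5850$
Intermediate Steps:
$b = 40$ ($b = 4 \cdot 5 \cdot 2 = 4 \cdot 10 = 40$)
$\left(-10 + b\right)^{2} \frac{6 + 20}{-25 + 29} = \left(-10 + 40\right)^{2} \frac{6 + 20}{-25 + 29} = 30^{2} \cdot \frac{26}{4} = 900 \cdot 26 \cdot \frac{1}{4} = 900 \cdot \frac{13}{2} = 5850$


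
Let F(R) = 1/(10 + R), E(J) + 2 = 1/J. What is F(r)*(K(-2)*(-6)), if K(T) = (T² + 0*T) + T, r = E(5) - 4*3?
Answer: 60/19 ≈ 3.1579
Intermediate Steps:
E(J) = -2 + 1/J
r = -69/5 (r = (-2 + 1/5) - 4*3 = (-2 + ⅕) - 12 = -9/5 - 12 = -69/5 ≈ -13.800)
K(T) = T + T² (K(T) = (T² + 0) + T = T² + T = T + T²)
F(r)*(K(-2)*(-6)) = (-2*(1 - 2)*(-6))/(10 - 69/5) = (-2*(-1)*(-6))/(-19/5) = -10*(-6)/19 = -5/19*(-12) = 60/19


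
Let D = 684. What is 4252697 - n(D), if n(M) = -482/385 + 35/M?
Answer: 1119905544193/263340 ≈ 4.2527e+6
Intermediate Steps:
n(M) = -482/385 + 35/M (n(M) = -482*1/385 + 35/M = -482/385 + 35/M)
4252697 - n(D) = 4252697 - (-482/385 + 35/684) = 4252697 - 1*(-316213/263340) = 4252697 + 316213/263340 = 1119905544193/263340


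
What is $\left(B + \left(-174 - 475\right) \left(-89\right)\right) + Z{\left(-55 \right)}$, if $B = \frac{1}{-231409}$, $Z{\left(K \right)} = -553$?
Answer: $\frac{13238446071}{231409} \approx 57208.0$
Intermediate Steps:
$B = - \frac{1}{231409} \approx -4.3214 \cdot 10^{-6}$
$\left(B + \left(-174 - 475\right) \left(-89\right)\right) + Z{\left(-55 \right)} = \left(- \frac{1}{231409} + \left(-174 - 475\right) \left(-89\right)\right) - 553 = \left(- \frac{1}{231409} - -57761\right) - 553 = \left(- \frac{1}{231409} + 57761\right) - 553 = \frac{13366415248}{231409} - 553 = \frac{13238446071}{231409}$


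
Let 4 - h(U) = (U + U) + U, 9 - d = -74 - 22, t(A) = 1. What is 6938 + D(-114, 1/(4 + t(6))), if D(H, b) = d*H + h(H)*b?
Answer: -24814/5 ≈ -4962.8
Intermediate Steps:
d = 105 (d = 9 - (-74 - 22) = 9 - 1*(-96) = 9 + 96 = 105)
h(U) = 4 - 3*U (h(U) = 4 - ((U + U) + U) = 4 - (2*U + U) = 4 - 3*U)
D(H, b) = 105*H + b*(4 - 3*H) (D(H, b) = 105*H + (4 - 3*H)*b = 105*H + b*(4 - 3*H))
6938 + D(-114, 1/(4 + t(6))) = 6938 + (105*(-114) - (-4 + 3*(-114))/(4 + 1)) = 6938 + (-11970 - 1*(-4 - 342)/5) = 6938 + (-11970 - 1*1/5*(-346)) = 6938 + (-11970 + 346/5) = 6938 - 59504/5 = -24814/5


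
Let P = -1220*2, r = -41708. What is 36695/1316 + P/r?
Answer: 383421525/13721932 ≈ 27.942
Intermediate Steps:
P = -2440
36695/1316 + P/r = 36695/1316 - 2440/(-41708) = 36695*(1/1316) - 2440*(-1/41708) = 36695/1316 + 610/10427 = 383421525/13721932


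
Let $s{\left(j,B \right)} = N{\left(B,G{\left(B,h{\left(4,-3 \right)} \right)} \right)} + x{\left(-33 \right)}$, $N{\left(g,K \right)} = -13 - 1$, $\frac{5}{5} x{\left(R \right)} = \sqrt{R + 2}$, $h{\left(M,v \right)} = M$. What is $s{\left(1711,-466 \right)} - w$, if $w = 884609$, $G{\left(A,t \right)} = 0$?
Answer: $-884623 + i \sqrt{31} \approx -8.8462 \cdot 10^{5} + 5.5678 i$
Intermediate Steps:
$x{\left(R \right)} = \sqrt{2 + R}$ ($x{\left(R \right)} = \sqrt{R + 2} = \sqrt{2 + R}$)
$N{\left(g,K \right)} = -14$ ($N{\left(g,K \right)} = -13 - 1 = -14$)
$s{\left(j,B \right)} = -14 + i \sqrt{31}$ ($s{\left(j,B \right)} = -14 + \sqrt{2 - 33} = -14 + \sqrt{-31} = -14 + i \sqrt{31}$)
$s{\left(1711,-466 \right)} - w = \left(-14 + i \sqrt{31}\right) - 884609 = -884623 + i \sqrt{31}$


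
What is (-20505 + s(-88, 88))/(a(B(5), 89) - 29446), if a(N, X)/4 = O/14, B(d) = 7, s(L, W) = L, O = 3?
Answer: 144151/206116 ≈ 0.69937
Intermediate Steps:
a(N, X) = 6/7 (a(N, X) = 4*(3/14) = 6/7)
(-20505 + s(-88, 88))/(a(B(5), 89) - 29446) = (-20505 - 88)/(6/7 - 29446) = -20593/(-206116/7) = -20593*(-7/206116) = 144151/206116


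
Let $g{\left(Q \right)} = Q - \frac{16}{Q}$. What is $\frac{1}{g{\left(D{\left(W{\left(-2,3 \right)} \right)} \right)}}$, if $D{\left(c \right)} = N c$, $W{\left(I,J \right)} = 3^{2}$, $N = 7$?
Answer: $\frac{63}{3953} \approx 0.015937$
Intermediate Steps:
$W{\left(I,J \right)} = 9$
$D{\left(c \right)} = 7 c$
$\frac{1}{g{\left(D{\left(W{\left(-2,3 \right)} \right)} \right)}} = \frac{1}{7 \cdot 9 - \frac{16}{7 \cdot 9}} = \frac{1}{63 - \frac{16}{63}} = \frac{1}{\frac{3953}{63}} = \frac{63}{3953}$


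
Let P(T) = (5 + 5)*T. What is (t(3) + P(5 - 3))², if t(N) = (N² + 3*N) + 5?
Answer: 1849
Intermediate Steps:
P(T) = 10*T
t(N) = 5 + N² + 3*N
(t(3) + P(5 - 3))² = ((5 + 3² + 3*3) + 10*(5 - 3))² = ((5 + 9 + 9) + 10*2)² = (23 + 20)² = 43² = 1849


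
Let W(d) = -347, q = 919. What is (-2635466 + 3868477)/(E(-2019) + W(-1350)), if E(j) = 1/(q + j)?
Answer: -1356312100/381701 ≈ -3553.3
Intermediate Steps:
E(j) = 1/(919 + j)
(-2635466 + 3868477)/(E(-2019) + W(-1350)) = (-2635466 + 3868477)/(1/(919 - 2019) - 347) = 1233011/(1/(-1100) - 347) = 1233011/(-1/1100 - 347) = 1233011/(-381701/1100) = 1233011*(-1100/381701) = -1356312100/381701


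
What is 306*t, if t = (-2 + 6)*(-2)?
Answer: -2448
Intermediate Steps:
t = -8 (t = 4*(-2) = -8)
306*t = 306*(-8) = -2448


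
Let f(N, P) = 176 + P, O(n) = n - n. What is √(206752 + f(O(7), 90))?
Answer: 3*√23002 ≈ 454.99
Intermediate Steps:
O(n) = 0
√(206752 + f(O(7), 90)) = √(206752 + (176 + 90)) = √(206752 + 266) = √207018 = 3*√23002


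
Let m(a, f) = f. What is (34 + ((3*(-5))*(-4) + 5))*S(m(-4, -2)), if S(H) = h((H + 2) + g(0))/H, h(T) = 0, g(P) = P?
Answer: 0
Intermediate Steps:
S(H) = 0 (S(H) = 0/H = 0)
(34 + ((3*(-5))*(-4) + 5))*S(m(-4, -2)) = (34 + ((3*(-5))*(-4) + 5))*0 = (34 + (-15*(-4) + 5))*0 = (34 + (60 + 5))*0 = (34 + 65)*0 = 99*0 = 0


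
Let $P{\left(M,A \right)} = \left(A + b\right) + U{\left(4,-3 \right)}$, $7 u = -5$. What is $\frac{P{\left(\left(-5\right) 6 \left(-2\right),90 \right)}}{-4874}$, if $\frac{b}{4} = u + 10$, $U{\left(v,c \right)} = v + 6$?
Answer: $- \frac{480}{17059} \approx -0.028138$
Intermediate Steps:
$u = - \frac{5}{7}$ ($u = \frac{1}{7} \left(-5\right) = - \frac{5}{7} \approx -0.71429$)
$U{\left(v,c \right)} = 6 + v$
$b = \frac{260}{7}$ ($b = 4 \left(- \frac{5}{7} + 10\right) = 4 \cdot \frac{65}{7} = \frac{260}{7} \approx 37.143$)
$P{\left(M,A \right)} = \frac{330}{7} + A$ ($P{\left(M,A \right)} = \left(A + \frac{260}{7}\right) + \left(6 + 4\right) = \left(\frac{260}{7} + A\right) + 10 = \frac{330}{7} + A$)
$\frac{P{\left(\left(-5\right) 6 \left(-2\right),90 \right)}}{-4874} = \frac{\frac{330}{7} + 90}{-4874} = \frac{960}{7} \left(- \frac{1}{4874}\right) = - \frac{480}{17059}$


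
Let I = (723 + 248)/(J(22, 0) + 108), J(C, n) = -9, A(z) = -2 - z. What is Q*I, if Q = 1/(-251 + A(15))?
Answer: -971/26532 ≈ -0.036597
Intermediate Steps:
Q = -1/268 (Q = 1/(-251 + (-2 - 1*15)) = 1/(-251 + (-2 - 15)) = 1/(-251 - 17) = 1/(-268) = -1/268 ≈ -0.0037313)
I = 971/99 (I = (723 + 248)/(-9 + 108) = 971/99 ≈ 9.8081)
Q*I = -1/268*971/99 = -971/26532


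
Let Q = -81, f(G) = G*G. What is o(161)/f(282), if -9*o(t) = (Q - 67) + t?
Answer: -13/715716 ≈ -1.8164e-5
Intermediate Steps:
f(G) = G²
o(t) = 148/9 - t/9 (o(t) = -((-81 - 67) + t)/9 = -(-148 + t)/9 = 148/9 - t/9)
o(161)/f(282) = (148/9 - ⅑*161)/(282²) = (148/9 - 161/9)/79524 = -13/9*1/79524 = -13/715716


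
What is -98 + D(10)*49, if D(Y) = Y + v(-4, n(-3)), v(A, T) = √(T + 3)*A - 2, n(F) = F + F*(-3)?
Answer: -294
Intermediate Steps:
n(F) = -2*F (n(F) = F - 3*F = -2*F)
v(A, T) = -2 + A*√(3 + T) (v(A, T) = √(3 + T)*A - 2 = A*√(3 + T) - 2 = -2 + A*√(3 + T))
D(Y) = -14 + Y (D(Y) = Y + (-2 - 4*√(3 - 2*(-3))) = Y + (-2 - 4*√(3 + 6)) = Y + (-2 - 4*√9) = Y + (-2 - 4*3) = Y + (-2 - 12) = Y - 14 = -14 + Y)
-98 + D(10)*49 = -98 + (-14 + 10)*49 = -98 - 4*49 = -98 - 196 = -294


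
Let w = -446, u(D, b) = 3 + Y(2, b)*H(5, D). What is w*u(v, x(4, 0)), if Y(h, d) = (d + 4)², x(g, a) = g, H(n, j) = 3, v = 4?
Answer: -86970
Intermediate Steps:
Y(h, d) = (4 + d)²
u(D, b) = 3 + 3*(4 + b)² (u(D, b) = 3 + (4 + b)²*3 = 3 + 3*(4 + b)²)
w*u(v, x(4, 0)) = -446*(3 + 3*(4 + 4)²) = -446*(3 + 3*8²) = -446*(3 + 3*64) = -446*(3 + 192) = -446*195 = -86970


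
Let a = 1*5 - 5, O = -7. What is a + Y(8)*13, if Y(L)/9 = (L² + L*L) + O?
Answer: 14157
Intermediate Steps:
a = 0 (a = 5 - 5 = 0)
Y(L) = -63 + 18*L² (Y(L) = 9*((L² + L*L) - 7) = 9*((L² + L²) - 7) = 9*(2*L² - 7) = 9*(-7 + 2*L²) = -63 + 18*L²)
a + Y(8)*13 = 0 + (-63 + 18*8²)*13 = 0 + (-63 + 18*64)*13 = 0 + (-63 + 1152)*13 = 0 + 1089*13 = 0 + 14157 = 14157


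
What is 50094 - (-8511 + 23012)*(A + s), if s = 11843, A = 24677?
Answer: -529526426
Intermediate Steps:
50094 - (-8511 + 23012)*(A + s) = 50094 - (-8511 + 23012)*(24677 + 11843) = 50094 - 14501*36520 = 50094 - 1*529576520 = 50094 - 529576520 = -529526426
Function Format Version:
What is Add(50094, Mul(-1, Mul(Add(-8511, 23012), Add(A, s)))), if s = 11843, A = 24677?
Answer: -529526426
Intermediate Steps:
Add(50094, Mul(-1, Mul(Add(-8511, 23012), Add(A, s)))) = Add(50094, Mul(-1, Mul(Add(-8511, 23012), Add(24677, 11843)))) = Add(50094, Mul(-1, Mul(14501, 36520))) = Add(50094, Mul(-1, 529576520)) = Add(50094, -529576520) = -529526426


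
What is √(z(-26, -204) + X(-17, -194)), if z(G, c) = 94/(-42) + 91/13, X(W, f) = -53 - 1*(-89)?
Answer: 2*√4494/21 ≈ 6.3845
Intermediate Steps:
X(W, f) = 36 (X(W, f) = -53 + 89 = 36)
z(G, c) = 100/21 (z(G, c) = 94*(-1/42) + 91*(1/13) = -47/21 + 7 = 100/21)
√(z(-26, -204) + X(-17, -194)) = √(100/21 + 36) = √(856/21) = 2*√4494/21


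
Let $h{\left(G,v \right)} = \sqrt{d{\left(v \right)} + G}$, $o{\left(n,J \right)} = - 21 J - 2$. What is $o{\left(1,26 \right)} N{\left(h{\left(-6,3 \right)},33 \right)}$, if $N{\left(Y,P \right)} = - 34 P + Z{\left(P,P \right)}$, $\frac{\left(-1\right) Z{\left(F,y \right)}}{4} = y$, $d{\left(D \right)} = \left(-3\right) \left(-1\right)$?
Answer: $687192$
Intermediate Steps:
$d{\left(D \right)} = 3$
$o{\left(n,J \right)} = -2 - 21 J$
$Z{\left(F,y \right)} = - 4 y$
$h{\left(G,v \right)} = \sqrt{3 + G}$
$N{\left(Y,P \right)} = - 38 P$ ($N{\left(Y,P \right)} = - 34 P - 4 P = - 38 P$)
$o{\left(1,26 \right)} N{\left(h{\left(-6,3 \right)},33 \right)} = \left(-2 - 546\right) \left(\left(-38\right) 33\right) = \left(-2 - 546\right) \left(-1254\right) = \left(-548\right) \left(-1254\right) = 687192$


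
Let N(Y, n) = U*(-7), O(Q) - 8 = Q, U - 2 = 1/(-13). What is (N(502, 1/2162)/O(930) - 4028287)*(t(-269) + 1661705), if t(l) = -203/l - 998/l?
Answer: -1568360640976249617/234299 ≈ -6.6938e+12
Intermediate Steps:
U = 25/13 (U = 2 + 1/(-13) = 2 - 1/13 = 25/13 ≈ 1.9231)
t(l) = -1201/l
O(Q) = 8 + Q
N(Y, n) = -175/13 (N(Y, n) = (25/13)*(-7) = -175/13)
(N(502, 1/2162)/O(930) - 4028287)*(t(-269) + 1661705) = (-175/(13*(8 + 930)) - 4028287)*(-1201/(-269) + 1661705) = (-175/13/938 - 4028287)*(-1201*(-1/269) + 1661705) = (-175/13*1/938 - 4028287)*(1201/269 + 1661705) = (-25/1742 - 4028287)*(446999846/269) = -7017275979/1742*446999846/269 = -1568360640976249617/234299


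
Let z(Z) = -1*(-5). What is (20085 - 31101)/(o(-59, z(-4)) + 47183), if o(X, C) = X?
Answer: -18/77 ≈ -0.23377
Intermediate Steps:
z(Z) = 5
(20085 - 31101)/(o(-59, z(-4)) + 47183) = (20085 - 31101)/(-59 + 47183) = -11016/47124 = -11016*1/47124 = -18/77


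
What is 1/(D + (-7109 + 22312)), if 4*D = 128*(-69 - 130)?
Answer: 1/8835 ≈ 0.00011319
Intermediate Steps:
D = -6368 (D = (128*(-69 - 130))/4 = (128*(-199))/4 = (¼)*(-25472) = -6368)
1/(D + (-7109 + 22312)) = 1/(-6368 + (-7109 + 22312)) = 1/(-6368 + 15203) = 1/8835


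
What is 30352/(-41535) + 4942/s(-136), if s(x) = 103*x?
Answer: -315218393/290911140 ≈ -1.0836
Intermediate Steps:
30352/(-41535) + 4942/s(-136) = 30352/(-41535) + 4942/((103*(-136))) = 30352*(-1/41535) + 4942/(-14008) = -30352/41535 + 4942*(-1/14008) = -30352/41535 - 2471/7004 = -315218393/290911140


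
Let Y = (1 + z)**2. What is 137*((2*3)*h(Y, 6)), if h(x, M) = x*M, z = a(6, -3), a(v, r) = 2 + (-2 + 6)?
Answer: 241668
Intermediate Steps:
a(v, r) = 6 (a(v, r) = 2 + 4 = 6)
z = 6
Y = 49 (Y = (1 + 6)**2 = 7**2 = 49)
h(x, M) = M*x
137*((2*3)*h(Y, 6)) = 137*((2*3)*(6*49)) = 137*(6*294) = 137*1764 = 241668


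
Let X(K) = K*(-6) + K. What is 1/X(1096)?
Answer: -1/5480 ≈ -0.00018248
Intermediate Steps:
X(K) = -5*K (X(K) = -6*K + K = -5*K)
1/X(1096) = 1/(-5*1096) = 1/(-5480) = -1/5480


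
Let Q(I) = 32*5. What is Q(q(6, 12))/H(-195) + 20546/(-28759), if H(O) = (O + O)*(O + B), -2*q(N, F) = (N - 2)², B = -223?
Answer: -167240374/234414609 ≈ -0.71344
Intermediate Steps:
q(N, F) = -(-2 + N)²/2 (q(N, F) = -(N - 2)²/2 = -(-2 + N)²/2)
Q(I) = 160
H(O) = 2*O*(-223 + O) (H(O) = (O + O)*(O - 223) = (2*O)*(-223 + O) = 2*O*(-223 + O))
Q(q(6, 12))/H(-195) + 20546/(-28759) = 160/((2*(-195)*(-223 - 195))) + 20546/(-28759) = 160/((2*(-195)*(-418))) + 20546*(-1/28759) = 160/163020 - 20546/28759 = 160*(1/163020) - 20546/28759 = 8/8151 - 20546/28759 = -167240374/234414609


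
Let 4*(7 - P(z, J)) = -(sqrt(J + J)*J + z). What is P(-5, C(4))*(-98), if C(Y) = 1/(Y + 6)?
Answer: -1127/2 - 49*sqrt(5)/100 ≈ -564.60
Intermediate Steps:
C(Y) = 1/(6 + Y)
P(z, J) = 7 + z/4 + sqrt(2)*J**(3/2)/4 (P(z, J) = 7 - (-1)*(sqrt(J + J)*J + z)/4 = 7 - (-1)*(sqrt(2*J)*J + z)/4 = 7 - (-1)*((sqrt(2)*sqrt(J))*J + z)/4 = 7 - (-1)*(sqrt(2)*J**(3/2) + z)/4 = 7 - (-1)*(z + sqrt(2)*J**(3/2))/4 = 7 - (-z - sqrt(2)*J**(3/2))/4 = 7 + (z/4 + sqrt(2)*J**(3/2)/4) = 7 + z/4 + sqrt(2)*J**(3/2)/4)
P(-5, C(4))*(-98) = (7 + (1/4)*(-5) + sqrt(2)*(1/(6 + 4))**(3/2)/4)*(-98) = (7 - 5/4 + sqrt(2)*(1/10)**(3/2)/4)*(-98) = (7 - 5/4 + sqrt(2)*(sqrt(10)/100)/4)*(-98) = (7 - 5/4 + sqrt(5)/200)*(-98) = (23/4 + sqrt(5)/200)*(-98) = -1127/2 - 49*sqrt(5)/100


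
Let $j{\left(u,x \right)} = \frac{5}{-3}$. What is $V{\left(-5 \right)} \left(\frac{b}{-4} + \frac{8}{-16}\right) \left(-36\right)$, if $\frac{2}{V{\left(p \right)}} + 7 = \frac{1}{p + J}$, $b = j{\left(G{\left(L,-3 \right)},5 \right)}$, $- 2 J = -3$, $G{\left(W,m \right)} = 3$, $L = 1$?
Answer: $- \frac{14}{17} \approx -0.82353$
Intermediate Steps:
$j{\left(u,x \right)} = - \frac{5}{3}$ ($j{\left(u,x \right)} = 5 \left(- \frac{1}{3}\right) = - \frac{5}{3}$)
$J = \frac{3}{2}$ ($J = \left(- \frac{1}{2}\right) \left(-3\right) = \frac{3}{2} \approx 1.5$)
$b = - \frac{5}{3} \approx -1.6667$
$V{\left(p \right)} = \frac{2}{-7 + \frac{1}{\frac{3}{2} + p}}$ ($V{\left(p \right)} = \frac{2}{-7 + \frac{1}{p + \frac{3}{2}}} = \frac{2}{-7 + \frac{1}{\frac{3}{2} + p}}$)
$V{\left(-5 \right)} \left(\frac{b}{-4} + \frac{8}{-16}\right) \left(-36\right) = \frac{2 \left(-3 - -10\right)}{19 + 14 \left(-5\right)} \left(- \frac{5}{3 \left(-4\right)} + \frac{8}{-16}\right) \left(-36\right) = \frac{2 \left(-3 + 10\right)}{19 - 70} \left(\left(- \frac{5}{3}\right) \left(- \frac{1}{4}\right) + 8 \left(- \frac{1}{16}\right)\right) \left(-36\right) = 2 \frac{1}{-51} \cdot 7 \left(\frac{5}{12} - \frac{1}{2}\right) \left(-36\right) = 2 \left(- \frac{1}{51}\right) 7 \left(- \frac{1}{12}\right) \left(-36\right) = \left(- \frac{14}{51}\right) \left(- \frac{1}{12}\right) \left(-36\right) = \frac{7}{306} \left(-36\right) = - \frac{14}{17}$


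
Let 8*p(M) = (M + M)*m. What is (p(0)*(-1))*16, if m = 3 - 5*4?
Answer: 0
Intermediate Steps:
m = -17 (m = 3 - 20 = -17)
p(M) = -17*M/4 (p(M) = ((M + M)*(-17))/8 = ((2*M)*(-17))/8 = (-34*M)/8 = -17*M/4)
(p(0)*(-1))*16 = (-17/4*0*(-1))*16 = (0*(-1))*16 = 0*16 = 0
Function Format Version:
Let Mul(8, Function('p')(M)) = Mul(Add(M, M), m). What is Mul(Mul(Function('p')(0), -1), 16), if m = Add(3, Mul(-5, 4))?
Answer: 0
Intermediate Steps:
m = -17 (m = Add(3, -20) = -17)
Function('p')(M) = Mul(Rational(-17, 4), M) (Function('p')(M) = Mul(Rational(1, 8), Mul(Add(M, M), -17)) = Mul(Rational(1, 8), Mul(Mul(2, M), -17)) = Mul(Rational(1, 8), Mul(-34, M)) = Mul(Rational(-17, 4), M))
Mul(Mul(Function('p')(0), -1), 16) = Mul(Mul(Mul(Rational(-17, 4), 0), -1), 16) = Mul(Mul(0, -1), 16) = Mul(0, 16) = 0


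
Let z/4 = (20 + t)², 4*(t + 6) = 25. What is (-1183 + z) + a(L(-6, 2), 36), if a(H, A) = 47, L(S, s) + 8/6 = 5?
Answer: 2017/4 ≈ 504.25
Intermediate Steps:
L(S, s) = 11/3 (L(S, s) = -4/3 + 5 = 11/3)
t = ¼ (t = -6 + (¼)*25 = -6 + 25/4 = ¼ ≈ 0.25000)
z = 6561/4 (z = 4*(20 + ¼)² = 4*(81/4)² = 4*(6561/16) = 6561/4 ≈ 1640.3)
(-1183 + z) + a(L(-6, 2), 36) = (-1183 + 6561/4) + 47 = 1829/4 + 47 = 2017/4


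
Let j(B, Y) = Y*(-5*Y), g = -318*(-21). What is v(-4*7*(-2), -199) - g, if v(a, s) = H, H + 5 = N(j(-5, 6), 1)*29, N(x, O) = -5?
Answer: -6828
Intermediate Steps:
g = 6678
j(B, Y) = -5*Y**2
H = -150 (H = -5 - 5*29 = -5 - 145 = -150)
v(a, s) = -150
v(-4*7*(-2), -199) - g = -150 - 1*6678 = -150 - 6678 = -6828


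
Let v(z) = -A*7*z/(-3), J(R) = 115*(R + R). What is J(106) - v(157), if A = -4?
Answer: 77536/3 ≈ 25845.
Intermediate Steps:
J(R) = 230*R (J(R) = 115*(2*R) = 230*R)
v(z) = -28*z/3 (v(z) = -(-4*7)*z/(-3) = -(-28)*z*(-⅓) = -(-28)*(-z/3) = -28*z/3)
J(106) - v(157) = 230*106 - (-28)*157/3 = 24380 - 1*(-4396/3) = 24380 + 4396/3 = 77536/3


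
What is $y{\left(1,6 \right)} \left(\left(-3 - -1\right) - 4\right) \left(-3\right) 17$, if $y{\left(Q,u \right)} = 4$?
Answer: $1224$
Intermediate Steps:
$y{\left(1,6 \right)} \left(\left(-3 - -1\right) - 4\right) \left(-3\right) 17 = 4 \left(\left(-3 - -1\right) - 4\right) \left(-3\right) 17 = 4 \left(\left(-3 + 1\right) - 4\right) \left(-3\right) 17 = 4 \left(-2 - 4\right) \left(-3\right) 17 = 4 \left(\left(-6\right) \left(-3\right)\right) 17 = 4 \cdot 18 \cdot 17 = 72 \cdot 17 = 1224$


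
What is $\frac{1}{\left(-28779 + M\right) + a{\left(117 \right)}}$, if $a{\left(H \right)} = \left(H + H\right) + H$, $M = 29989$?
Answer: $\frac{1}{1561} \approx 0.00064061$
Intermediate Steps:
$a{\left(H \right)} = 3 H$ ($a{\left(H \right)} = 2 H + H = 3 H$)
$\frac{1}{\left(-28779 + M\right) + a{\left(117 \right)}} = \frac{1}{\left(-28779 + 29989\right) + 3 \cdot 117} = \frac{1}{1210 + 351} = \frac{1}{1561}$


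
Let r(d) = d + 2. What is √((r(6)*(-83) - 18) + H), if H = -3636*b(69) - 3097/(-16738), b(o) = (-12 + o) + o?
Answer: I*√128542694521206/16738 ≈ 677.36*I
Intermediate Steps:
b(o) = -12 + 2*o
r(d) = 2 + d
H = -7668277271/16738 (H = -3636/(1/(-12 + 2*69)) - 3097/(-16738) = -3636/(1/(-12 + 138)) - 3097*(-1/16738) = -3636/(1/126) + 3097/16738 = -3636/1/126 + 3097/16738 = -3636*126 + 3097/16738 = -458136 + 3097/16738 = -7668277271/16738 ≈ -4.5814e+5)
√((r(6)*(-83) - 18) + H) = √(((2 + 6)*(-83) - 18) - 7668277271/16738) = √((8*(-83) - 18) - 7668277271/16738) = √((-664 - 18) - 7668277271/16738) = √(-682 - 7668277271/16738) = √(-7679692587/16738) = I*√128542694521206/16738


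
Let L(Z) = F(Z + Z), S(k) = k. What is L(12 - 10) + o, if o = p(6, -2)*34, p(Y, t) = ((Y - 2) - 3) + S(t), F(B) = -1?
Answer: -35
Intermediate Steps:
L(Z) = -1
p(Y, t) = -5 + Y + t (p(Y, t) = ((Y - 2) - 3) + t = ((-2 + Y) - 3) + t = (-5 + Y) + t = -5 + Y + t)
o = -34 (o = (-5 + 6 - 2)*34 = -1*34 = -34)
L(12 - 10) + o = -1 - 34 = -35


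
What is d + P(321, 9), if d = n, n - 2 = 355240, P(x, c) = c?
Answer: 355251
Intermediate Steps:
n = 355242 (n = 2 + 355240 = 355242)
d = 355242
d + P(321, 9) = 355242 + 9 = 355251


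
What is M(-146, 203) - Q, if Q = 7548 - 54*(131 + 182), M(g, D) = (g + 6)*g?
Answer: 29794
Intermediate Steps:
M(g, D) = g*(6 + g) (M(g, D) = (6 + g)*g = g*(6 + g))
Q = -9354 (Q = 7548 - 54*313 = 7548 - 1*16902 = 7548 - 16902 = -9354)
M(-146, 203) - Q = -146*(6 - 146) - 1*(-9354) = -146*(-140) + 9354 = 20440 + 9354 = 29794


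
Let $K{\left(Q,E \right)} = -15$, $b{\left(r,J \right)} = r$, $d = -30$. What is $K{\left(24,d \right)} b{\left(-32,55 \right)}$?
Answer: $480$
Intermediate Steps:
$K{\left(24,d \right)} b{\left(-32,55 \right)} = \left(-15\right) \left(-32\right) = 480$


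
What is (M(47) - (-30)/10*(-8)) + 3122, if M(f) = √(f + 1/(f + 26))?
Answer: 3098 + 2*√62634/73 ≈ 3104.9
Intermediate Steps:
M(f) = √(f + 1/(26 + f))
(M(47) - (-30)/10*(-8)) + 3122 = (√((1 + 47*(26 + 47))/(26 + 47)) - (-30)/10*(-8)) + 3122 = (√((1 + 47*73)/73) - (-30)/10*(-8)) + 3122 = (√((1 + 3431)/73) - 2*(-3/2)*(-8)) + 3122 = (√((1/73)*3432) + 3*(-8)) + 3122 = (√(3432/73) - 24) + 3122 = (2*√62634/73 - 24) + 3122 = (-24 + 2*√62634/73) + 3122 = 3098 + 2*√62634/73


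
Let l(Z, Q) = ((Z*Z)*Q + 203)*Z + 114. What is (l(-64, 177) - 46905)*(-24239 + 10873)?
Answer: 620974616186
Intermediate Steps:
l(Z, Q) = 114 + Z*(203 + Q*Z**2) (l(Z, Q) = (Z**2*Q + 203)*Z + 114 = (Q*Z**2 + 203)*Z + 114 = (203 + Q*Z**2)*Z + 114 = Z*(203 + Q*Z**2) + 114 = 114 + Z*(203 + Q*Z**2))
(l(-64, 177) - 46905)*(-24239 + 10873) = ((114 + 203*(-64) + 177*(-64)**3) - 46905)*(-24239 + 10873) = ((114 - 12992 + 177*(-262144)) - 46905)*(-13366) = ((114 - 12992 - 46399488) - 46905)*(-13366) = (-46412366 - 46905)*(-13366) = -46459271*(-13366) = 620974616186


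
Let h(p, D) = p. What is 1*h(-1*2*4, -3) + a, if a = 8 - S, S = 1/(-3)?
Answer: ⅓ ≈ 0.33333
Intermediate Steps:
S = -⅓ ≈ -0.33333
a = 25/3 (a = 8 - 1*(-⅓) = 8 + ⅓ = 25/3 ≈ 8.3333)
1*h(-1*2*4, -3) + a = 1*(-1*2*4) + 25/3 = 1*(-2*4) + 25/3 = 1*(-8) + 25/3 = -8 + 25/3 = ⅓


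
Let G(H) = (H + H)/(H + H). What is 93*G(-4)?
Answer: 93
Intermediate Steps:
G(H) = 1 (G(H) = (2*H)/((2*H)) = (2*H)*(1/(2*H)) = 1)
93*G(-4) = 93*1 = 93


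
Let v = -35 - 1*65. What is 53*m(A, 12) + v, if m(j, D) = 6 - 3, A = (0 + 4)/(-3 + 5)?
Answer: 59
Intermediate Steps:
A = 2 (A = 4/2 = 4*(1/2) = 2)
m(j, D) = 3
v = -100 (v = -35 - 65 = -100)
53*m(A, 12) + v = 53*3 - 100 = 159 - 100 = 59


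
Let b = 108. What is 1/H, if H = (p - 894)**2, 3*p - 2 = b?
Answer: 9/6615184 ≈ 1.3605e-6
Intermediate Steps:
p = 110/3 (p = 2/3 + (1/3)*108 = 2/3 + 36 = 110/3 ≈ 36.667)
H = 6615184/9 (H = (110/3 - 894)**2 = (-2572/3)**2 = 6615184/9 ≈ 7.3502e+5)
1/H = 1/(6615184/9) = 9/6615184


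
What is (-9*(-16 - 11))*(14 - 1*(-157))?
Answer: 41553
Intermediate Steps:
(-9*(-16 - 11))*(14 - 1*(-157)) = (-9*(-27))*(14 + 157) = 243*171 = 41553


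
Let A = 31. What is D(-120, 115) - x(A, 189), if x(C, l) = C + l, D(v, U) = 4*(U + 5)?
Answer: 260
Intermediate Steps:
D(v, U) = 20 + 4*U (D(v, U) = 4*(5 + U) = 20 + 4*U)
D(-120, 115) - x(A, 189) = (20 + 4*115) - (31 + 189) = (20 + 460) - 1*220 = 480 - 220 = 260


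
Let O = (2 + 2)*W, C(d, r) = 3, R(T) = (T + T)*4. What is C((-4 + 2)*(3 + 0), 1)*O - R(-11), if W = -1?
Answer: 76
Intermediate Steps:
R(T) = 8*T (R(T) = (2*T)*4 = 8*T)
O = -4 (O = (2 + 2)*(-1) = 4*(-1) = -4)
C((-4 + 2)*(3 + 0), 1)*O - R(-11) = 3*(-4) - 8*(-11) = -12 - 1*(-88) = -12 + 88 = 76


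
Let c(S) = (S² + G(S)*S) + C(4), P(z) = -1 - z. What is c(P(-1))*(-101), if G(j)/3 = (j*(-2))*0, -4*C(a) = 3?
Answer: 303/4 ≈ 75.750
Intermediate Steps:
C(a) = -¾ (C(a) = -¼*3 = -¾)
G(j) = 0 (G(j) = 3*((j*(-2))*0) = 3*(-2*j*0) = 3*0 = 0)
c(S) = -¾ + S² (c(S) = (S² + 0*S) - ¾ = (S² + 0) - ¾ = S² - ¾ = -¾ + S²)
c(P(-1))*(-101) = (-¾ + (-1 - 1*(-1))²)*(-101) = (-¾ + (-1 + 1)²)*(-101) = (-¾ + 0²)*(-101) = (-¾ + 0)*(-101) = -¾*(-101) = 303/4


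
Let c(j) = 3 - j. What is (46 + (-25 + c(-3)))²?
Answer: 729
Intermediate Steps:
(46 + (-25 + c(-3)))² = (46 + (-25 + (3 - 1*(-3))))² = (46 + (-25 + (3 + 3)))² = (46 + (-25 + 6))² = (46 - 19)² = 27² = 729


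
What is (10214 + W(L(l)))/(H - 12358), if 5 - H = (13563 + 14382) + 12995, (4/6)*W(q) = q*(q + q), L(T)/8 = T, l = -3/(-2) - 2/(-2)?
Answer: -11414/53293 ≈ -0.21417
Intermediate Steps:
l = 5/2 (l = -3*(-½) - 2*(-½) = 3/2 + 1 = 5/2 ≈ 2.5000)
L(T) = 8*T
W(q) = 3*q² (W(q) = 3*(q*(q + q))/2 = 3*(q*(2*q))/2 = 3*(2*q²)/2 = 3*q²)
H = -40935 (H = 5 - ((13563 + 14382) + 12995) = 5 - (27945 + 12995) = 5 - 1*40940 = 5 - 40940 = -40935)
(10214 + W(L(l)))/(H - 12358) = (10214 + 3*(8*(5/2))²)/(-40935 - 12358) = (10214 + 3*20²)/(-53293) = (10214 + 3*400)*(-1/53293) = (10214 + 1200)*(-1/53293) = 11414*(-1/53293) = -11414/53293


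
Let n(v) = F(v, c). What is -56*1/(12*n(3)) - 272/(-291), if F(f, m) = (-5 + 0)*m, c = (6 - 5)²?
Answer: 906/485 ≈ 1.8680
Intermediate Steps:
c = 1 (c = 1² = 1)
F(f, m) = -5*m
n(v) = -5 (n(v) = -5*1 = -5)
-56*1/(12*n(3)) - 272/(-291) = -56/(-5*2*6) - 272/(-291) = -56/((-10*6)) - 272*(-1/291) = -56/(-60) + 272/291 = -56*(-1/60) + 272/291 = 14/15 + 272/291 = 906/485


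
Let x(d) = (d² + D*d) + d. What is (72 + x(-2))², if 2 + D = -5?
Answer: 7744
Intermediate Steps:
D = -7 (D = -2 - 5 = -7)
x(d) = d² - 6*d (x(d) = (d² - 7*d) + d = d² - 6*d)
(72 + x(-2))² = (72 - 2*(-6 - 2))² = (72 - 2*(-8))² = (72 + 16)² = 88² = 7744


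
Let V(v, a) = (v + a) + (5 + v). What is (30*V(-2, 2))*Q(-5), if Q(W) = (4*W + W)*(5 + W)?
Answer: 0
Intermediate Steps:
V(v, a) = 5 + a + 2*v (V(v, a) = (a + v) + (5 + v) = 5 + a + 2*v)
Q(W) = 5*W*(5 + W) (Q(W) = (5*W)*(5 + W) = 5*W*(5 + W))
(30*V(-2, 2))*Q(-5) = (30*(5 + 2 + 2*(-2)))*(5*(-5)*(5 - 5)) = (30*(5 + 2 - 4))*(5*(-5)*0) = (30*3)*0 = 90*0 = 0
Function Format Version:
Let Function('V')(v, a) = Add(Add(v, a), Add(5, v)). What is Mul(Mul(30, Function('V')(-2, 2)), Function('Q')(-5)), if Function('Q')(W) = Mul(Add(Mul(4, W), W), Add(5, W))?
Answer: 0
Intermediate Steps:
Function('V')(v, a) = Add(5, a, Mul(2, v)) (Function('V')(v, a) = Add(Add(a, v), Add(5, v)) = Add(5, a, Mul(2, v)))
Function('Q')(W) = Mul(5, W, Add(5, W)) (Function('Q')(W) = Mul(Mul(5, W), Add(5, W)) = Mul(5, W, Add(5, W)))
Mul(Mul(30, Function('V')(-2, 2)), Function('Q')(-5)) = Mul(Mul(30, Add(5, 2, Mul(2, -2))), Mul(5, -5, Add(5, -5))) = Mul(Mul(30, Add(5, 2, -4)), Mul(5, -5, 0)) = Mul(Mul(30, 3), 0) = Mul(90, 0) = 0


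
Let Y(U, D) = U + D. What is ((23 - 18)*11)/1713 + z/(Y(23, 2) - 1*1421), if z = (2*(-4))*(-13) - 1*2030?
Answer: 1688009/1195674 ≈ 1.4118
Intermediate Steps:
z = -1926 (z = -8*(-13) - 2030 = 104 - 2030 = -1926)
Y(U, D) = D + U
((23 - 18)*11)/1713 + z/(Y(23, 2) - 1*1421) = ((23 - 18)*11)/1713 - 1926/((2 + 23) - 1*1421) = (5*11)*(1/1713) - 1926/(25 - 1421) = 55*(1/1713) - 1926/(-1396) = 55/1713 - 1926*(-1/1396) = 55/1713 + 963/698 = 1688009/1195674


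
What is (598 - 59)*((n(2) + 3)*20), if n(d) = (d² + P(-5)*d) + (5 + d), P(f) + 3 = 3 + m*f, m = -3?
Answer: 474320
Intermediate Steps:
P(f) = -3*f (P(f) = -3 + (3 - 3*f) = -3*f)
n(d) = 5 + d² + 16*d (n(d) = (d² + (-3*(-5))*d) + (5 + d) = (d² + 15*d) + (5 + d) = 5 + d² + 16*d)
(598 - 59)*((n(2) + 3)*20) = (598 - 59)*(((5 + 2² + 16*2) + 3)*20) = 539*(((5 + 4 + 32) + 3)*20) = 539*((41 + 3)*20) = 539*(44*20) = 539*880 = 474320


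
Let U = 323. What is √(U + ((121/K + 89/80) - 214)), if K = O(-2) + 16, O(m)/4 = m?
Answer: √50095/20 ≈ 11.191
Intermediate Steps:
O(m) = 4*m
K = 8 (K = 4*(-2) + 16 = -8 + 16 = 8)
√(U + ((121/K + 89/80) - 214)) = √(323 + ((121/8 + 89/80) - 214)) = √(323 + (1299/80 - 214)) = √(323 - 15821/80) = √(10019/80) = √50095/20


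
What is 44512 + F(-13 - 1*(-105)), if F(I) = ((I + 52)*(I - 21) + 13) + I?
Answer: 54841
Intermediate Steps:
F(I) = 13 + I + (-21 + I)*(52 + I) (F(I) = ((52 + I)*(-21 + I) + 13) + I = ((-21 + I)*(52 + I) + 13) + I = (13 + (-21 + I)*(52 + I)) + I = 13 + I + (-21 + I)*(52 + I))
44512 + F(-13 - 1*(-105)) = 44512 + (-1079 + (-13 - 1*(-105))**2 + 32*(-13 - 1*(-105))) = 44512 + (-1079 + (-13 + 105)**2 + 32*(-13 + 105)) = 44512 + (-1079 + 92**2 + 32*92) = 44512 + (-1079 + 8464 + 2944) = 44512 + 10329 = 54841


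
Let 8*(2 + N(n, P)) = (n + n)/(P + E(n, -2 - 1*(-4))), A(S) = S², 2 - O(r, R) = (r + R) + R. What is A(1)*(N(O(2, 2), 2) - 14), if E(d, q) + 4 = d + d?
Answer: -159/10 ≈ -15.900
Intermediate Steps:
O(r, R) = 2 - r - 2*R (O(r, R) = 2 - ((r + R) + R) = 2 - ((R + r) + R) = 2 - (r + 2*R) = 2 + (-r - 2*R) = 2 - r - 2*R)
E(d, q) = -4 + 2*d (E(d, q) = -4 + (d + d) = -4 + 2*d)
N(n, P) = -2 + n/(4*(-4 + P + 2*n)) (N(n, P) = -2 + ((n + n)/(P + (-4 + 2*n)))/8 = -2 + ((2*n)/(-4 + P + 2*n))/8 = -2 + (2*n/(-4 + P + 2*n))/8 = -2 + n/(4*(-4 + P + 2*n)))
A(1)*(N(O(2, 2), 2) - 14) = 1²*((32 - 15*(2 - 1*2 - 2*2) - 8*2)/(4*(-4 + 2 + 2*(2 - 1*2 - 2*2))) - 14) = 1*((32 - 15*(2 - 2 - 4) - 16)/(4*(-4 + 2 + 2*(2 - 2 - 4))) - 14) = 1*((32 - 15*(-4) - 16)/(4*(-4 + 2 + 2*(-4))) - 14) = 1*((32 + 60 - 16)/(4*(-4 + 2 - 8)) - 14) = 1*((¼)*76/(-10) - 14) = 1*((¼)*(-⅒)*76 - 14) = 1*(-19/10 - 14) = 1*(-159/10) = -159/10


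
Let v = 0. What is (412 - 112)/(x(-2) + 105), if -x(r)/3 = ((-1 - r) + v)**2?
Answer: 50/17 ≈ 2.9412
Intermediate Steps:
x(r) = -3*(-1 - r)**2 (x(r) = -3*((-1 - r) + 0)**2 = -3*(-1 - r)**2)
(412 - 112)/(x(-2) + 105) = (412 - 112)/(-3*(1 - 2)**2 + 105) = 300/(-3*(-1)**2 + 105) = 300/(-3*1 + 105) = 300/(-3 + 105) = 300/102 = 300*(1/102) = 50/17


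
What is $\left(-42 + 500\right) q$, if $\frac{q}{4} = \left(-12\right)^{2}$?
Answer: $263808$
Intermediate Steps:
$q = 576$ ($q = 4 \left(-12\right)^{2} = 4 \cdot 144 = 576$)
$\left(-42 + 500\right) q = \left(-42 + 500\right) 576 = 458 \cdot 576 = 263808$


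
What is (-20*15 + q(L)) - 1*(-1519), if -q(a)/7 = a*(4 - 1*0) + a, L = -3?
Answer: 1324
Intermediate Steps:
q(a) = -35*a (q(a) = -7*(a*(4 - 1*0) + a) = -7*(a*(4 + 0) + a) = -7*(a*4 + a) = -7*(4*a + a) = -35*a)
(-20*15 + q(L)) - 1*(-1519) = (-20*15 - 35*(-3)) - 1*(-1519) = (-300 + 105) + 1519 = -195 + 1519 = 1324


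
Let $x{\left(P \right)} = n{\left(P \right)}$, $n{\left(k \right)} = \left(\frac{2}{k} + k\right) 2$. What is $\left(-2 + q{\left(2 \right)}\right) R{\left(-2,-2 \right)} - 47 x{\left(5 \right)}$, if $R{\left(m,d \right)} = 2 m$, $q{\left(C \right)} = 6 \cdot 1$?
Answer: $- \frac{2618}{5} \approx -523.6$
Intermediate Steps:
$q{\left(C \right)} = 6$
$n{\left(k \right)} = 2 k + \frac{4}{k}$ ($n{\left(k \right)} = \left(k + \frac{2}{k}\right) 2 = 2 k + \frac{4}{k}$)
$x{\left(P \right)} = 2 P + \frac{4}{P}$
$\left(-2 + q{\left(2 \right)}\right) R{\left(-2,-2 \right)} - 47 x{\left(5 \right)} = \left(-2 + 6\right) 2 \left(-2\right) - 47 \left(2 \cdot 5 + \frac{4}{5}\right) = 4 \left(-4\right) - 47 \left(10 + 4 \cdot \frac{1}{5}\right) = -16 - 47 \left(10 + \frac{4}{5}\right) = -16 - \frac{2538}{5} = - \frac{2618}{5}$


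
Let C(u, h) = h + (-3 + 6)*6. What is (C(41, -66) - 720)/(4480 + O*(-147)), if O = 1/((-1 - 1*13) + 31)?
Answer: -13056/76013 ≈ -0.17176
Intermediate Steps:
C(u, h) = 18 + h (C(u, h) = h + 3*6 = h + 18 = 18 + h)
O = 1/17 (O = 1/((-1 - 13) + 31) = 1/(-14 + 31) = 1/17 ≈ 0.058824)
(C(41, -66) - 720)/(4480 + O*(-147)) = ((18 - 66) - 720)/(4480 + (1/17)*(-147)) = (-48 - 720)/(4480 - 147/17) = -768/76013/17 = -768*17/76013 = -13056/76013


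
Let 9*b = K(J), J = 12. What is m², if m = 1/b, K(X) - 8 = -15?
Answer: 81/49 ≈ 1.6531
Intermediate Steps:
K(X) = -7 (K(X) = 8 - 15 = -7)
b = -7/9 (b = (⅑)*(-7) = -7/9 ≈ -0.77778)
m = -9/7 (m = 1/(-7/9) = -9/7 ≈ -1.2857)
m² = (-9/7)² = 81/49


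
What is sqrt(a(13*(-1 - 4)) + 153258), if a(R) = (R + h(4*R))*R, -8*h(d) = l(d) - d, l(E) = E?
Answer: sqrt(157483) ≈ 396.84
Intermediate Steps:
h(d) = 0 (h(d) = -(d - d)/8 = -1/8*0 = 0)
a(R) = R**2 (a(R) = (R + 0)*R = R*R = R**2)
sqrt(a(13*(-1 - 4)) + 153258) = sqrt((13*(-1 - 4))**2 + 153258) = sqrt((13*(-5))**2 + 153258) = sqrt((-65)**2 + 153258) = sqrt(4225 + 153258) = sqrt(157483)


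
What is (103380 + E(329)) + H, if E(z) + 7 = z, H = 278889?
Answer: 382591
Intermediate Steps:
E(z) = -7 + z
(103380 + E(329)) + H = (103380 + (-7 + 329)) + 278889 = (103380 + 322) + 278889 = 103702 + 278889 = 382591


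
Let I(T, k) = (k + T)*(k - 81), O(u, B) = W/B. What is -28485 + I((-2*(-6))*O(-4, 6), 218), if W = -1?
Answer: 1107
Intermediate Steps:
O(u, B) = -1/B
I(T, k) = (-81 + k)*(T + k) (I(T, k) = (T + k)*(-81 + k) = (-81 + k)*(T + k))
-28485 + I((-2*(-6))*O(-4, 6), 218) = -28485 + (218**2 - 81*(-2*(-6))*(-1/6) - 81*218 + ((-2*(-6))*(-1/6))*218) = -28485 + (47524 - 972*(-1*1/6) - 17658 + (12*(-1*1/6))*218) = -28485 + (47524 - 972*(-1)/6 - 17658 + (12*(-1/6))*218) = -28485 + (47524 - 81*(-2) - 17658 - 2*218) = -28485 + (47524 + 162 - 17658 - 436) = -28485 + 29592 = 1107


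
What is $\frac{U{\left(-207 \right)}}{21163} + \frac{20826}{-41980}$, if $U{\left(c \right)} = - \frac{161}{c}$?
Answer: $- \frac{1983185941}{3997902330} \approx -0.49606$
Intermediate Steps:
$\frac{U{\left(-207 \right)}}{21163} + \frac{20826}{-41980} = \frac{\left(-161\right) \frac{1}{-207}}{21163} + \frac{20826}{-41980} = \left(-161\right) \left(- \frac{1}{207}\right) \frac{1}{21163} + 20826 \left(- \frac{1}{41980}\right) = \frac{7}{9} \cdot \frac{1}{21163} - \frac{10413}{20990} = \frac{7}{190467} - \frac{10413}{20990} = - \frac{1983185941}{3997902330}$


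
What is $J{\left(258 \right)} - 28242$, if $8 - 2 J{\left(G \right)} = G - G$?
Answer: $-28238$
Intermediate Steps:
$J{\left(G \right)} = 4$ ($J{\left(G \right)} = 4 - \frac{G - G}{2} = 4 - 0 = 4 + 0 = 4$)
$J{\left(258 \right)} - 28242 = 4 - 28242 = -28238$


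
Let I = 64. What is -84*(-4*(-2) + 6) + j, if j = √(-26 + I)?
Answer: -1176 + √38 ≈ -1169.8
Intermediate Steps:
j = √38 (j = √(-26 + 64) = √38 ≈ 6.1644)
-84*(-4*(-2) + 6) + j = -84*(-4*(-2) + 6) + √38 = -84*(8 + 6) + √38 = -84*14 + √38 = -1176 + √38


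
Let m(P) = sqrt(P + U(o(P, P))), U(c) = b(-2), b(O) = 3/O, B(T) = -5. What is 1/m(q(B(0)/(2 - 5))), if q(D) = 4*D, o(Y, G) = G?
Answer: sqrt(186)/31 ≈ 0.43994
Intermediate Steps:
U(c) = -3/2 (U(c) = 3/(-2) = 3*(-1/2) = -3/2)
m(P) = sqrt(-3/2 + P) (m(P) = sqrt(P - 3/2) = sqrt(-3/2 + P))
1/m(q(B(0)/(2 - 5))) = 1/(sqrt(-6 + 4*(4*(-5/(2 - 5))))/2) = 1/(sqrt(-6 + 4*(4*(-5/(-3))))/2) = 1/(sqrt(-6 + 4*(4*(-1/3*(-5))))/2) = 1/(sqrt(-6 + 4*(4*(5/3)))/2) = 1/(sqrt(-6 + 4*(20/3))/2) = 1/(sqrt(-6 + 80/3)/2) = 1/(sqrt(62/3)/2) = 1/((sqrt(186)/3)/2) = 1/(sqrt(186)/6) = sqrt(186)/31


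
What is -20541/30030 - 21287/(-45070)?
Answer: -4775571/22557535 ≈ -0.21171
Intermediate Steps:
-20541/30030 - 21287/(-45070) = -20541*1/30030 - 21287*(-1/45070) = -6847/10010 + 21287/45070 = -4775571/22557535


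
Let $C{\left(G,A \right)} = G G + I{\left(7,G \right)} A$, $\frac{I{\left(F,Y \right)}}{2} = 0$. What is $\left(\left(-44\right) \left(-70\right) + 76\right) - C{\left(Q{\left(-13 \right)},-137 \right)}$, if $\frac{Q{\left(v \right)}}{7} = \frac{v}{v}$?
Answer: $3107$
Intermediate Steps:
$Q{\left(v \right)} = 7$ ($Q{\left(v \right)} = 7 \frac{v}{v} = 7 \cdot 1 = 7$)
$I{\left(F,Y \right)} = 0$ ($I{\left(F,Y \right)} = 2 \cdot 0 = 0$)
$C{\left(G,A \right)} = G^{2}$ ($C{\left(G,A \right)} = G G + 0 A = G^{2} + 0 = G^{2}$)
$\left(\left(-44\right) \left(-70\right) + 76\right) - C{\left(Q{\left(-13 \right)},-137 \right)} = \left(\left(-44\right) \left(-70\right) + 76\right) - 7^{2} = \left(3080 + 76\right) - 49 = 3156 - 49 = 3107$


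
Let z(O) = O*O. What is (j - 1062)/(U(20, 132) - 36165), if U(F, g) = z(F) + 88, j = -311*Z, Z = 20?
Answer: 7282/35677 ≈ 0.20411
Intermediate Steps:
j = -6220 (j = -311*20 = -6220)
z(O) = O**2
U(F, g) = 88 + F**2 (U(F, g) = F**2 + 88 = 88 + F**2)
(j - 1062)/(U(20, 132) - 36165) = (-6220 - 1062)/((88 + 20**2) - 36165) = -7282/((88 + 400) - 36165) = -7282/(488 - 36165) = -7282/(-35677) = -7282*(-1/35677) = 7282/35677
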